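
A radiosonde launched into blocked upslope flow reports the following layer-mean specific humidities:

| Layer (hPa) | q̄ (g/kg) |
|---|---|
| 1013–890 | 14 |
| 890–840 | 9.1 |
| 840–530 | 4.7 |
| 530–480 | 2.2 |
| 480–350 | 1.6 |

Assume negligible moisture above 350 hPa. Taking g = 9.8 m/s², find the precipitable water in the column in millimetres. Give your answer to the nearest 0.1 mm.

Precipitable water is the column-integrated vapour mass per unit area: PW = (1/g) Σ q̄ Δp, with q in kg/kg and Δp in Pa (1 kg/m² of water = 1 mm).
Layer 1013–890 hPa: Δp = 123 hPa = 12300 Pa, q̄ = 0.014 kg/kg → 0.014 × 12300 / 9.8 = 17.57 mm
Layer 890–840 hPa: Δp = 50 hPa = 5000 Pa, q̄ = 0.0091 kg/kg → 0.0091 × 5000 / 9.8 = 4.64 mm
Layer 840–530 hPa: Δp = 310 hPa = 31000 Pa, q̄ = 0.0047 kg/kg → 0.0047 × 31000 / 9.8 = 14.87 mm
Layer 530–480 hPa: Δp = 50 hPa = 5000 Pa, q̄ = 0.0022 kg/kg → 0.0022 × 5000 / 9.8 = 1.12 mm
Layer 480–350 hPa: Δp = 130 hPa = 13000 Pa, q̄ = 0.0016 kg/kg → 0.0016 × 13000 / 9.8 = 2.12 mm
PW = 17.57 + 4.64 + 14.87 + 1.12 + 2.12 = 40.32 ≈ 40.3 mm.

PW ≈ 40.3 mm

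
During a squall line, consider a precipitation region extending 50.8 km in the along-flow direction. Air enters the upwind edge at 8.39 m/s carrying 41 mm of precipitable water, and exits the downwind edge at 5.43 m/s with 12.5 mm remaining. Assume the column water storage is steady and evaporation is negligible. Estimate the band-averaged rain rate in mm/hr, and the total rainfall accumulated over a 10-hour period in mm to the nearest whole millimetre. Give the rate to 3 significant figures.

R ≈ 19.6 mm/hr; total ≈ 196 mm

Column moisture flux per unit crosswind length is F = V × PW.
Inflow: F_in = 8.39 × 41 = 343.99 mm·m/s
Outflow: F_out = 5.43 × 12.5 = 67.875 mm·m/s
Steady-state rate R = (F_in − F_out)/L = (343.99 − 67.875) / 50800 m = 5.435e-03 mm/s.
R = 5.435e-03 × 3600 = 19.6 mm/hr.
Over 10 h: total = 19.6 × 10 = 196 mm.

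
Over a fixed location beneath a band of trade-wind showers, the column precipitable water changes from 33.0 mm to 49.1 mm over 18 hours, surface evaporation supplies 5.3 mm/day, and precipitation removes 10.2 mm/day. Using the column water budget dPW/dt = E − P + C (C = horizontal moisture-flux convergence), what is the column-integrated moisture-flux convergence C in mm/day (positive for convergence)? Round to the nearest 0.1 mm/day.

dPW/dt = (49.1 − 33.0) mm / (18/24 day) = +21.467 mm/day.
C = dPW/dt − E + P = (+21.467) − 5.3 + 10.2 = 26.4 mm/day.

C ≈ 26.4 mm/day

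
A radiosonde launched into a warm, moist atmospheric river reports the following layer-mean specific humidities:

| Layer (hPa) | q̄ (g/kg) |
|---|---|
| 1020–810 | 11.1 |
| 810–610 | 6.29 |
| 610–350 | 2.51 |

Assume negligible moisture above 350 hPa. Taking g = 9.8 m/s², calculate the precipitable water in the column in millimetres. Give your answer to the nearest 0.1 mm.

PW ≈ 43.3 mm

Precipitable water is the column-integrated vapour mass per unit area: PW = (1/g) Σ q̄ Δp, with q in kg/kg and Δp in Pa (1 kg/m² of water = 1 mm).
Layer 1020–810 hPa: Δp = 210 hPa = 21000 Pa, q̄ = 0.0111 kg/kg → 0.0111 × 21000 / 9.8 = 23.79 mm
Layer 810–610 hPa: Δp = 200 hPa = 20000 Pa, q̄ = 0.00629 kg/kg → 0.00629 × 20000 / 9.8 = 12.84 mm
Layer 610–350 hPa: Δp = 260 hPa = 26000 Pa, q̄ = 0.00251 kg/kg → 0.00251 × 26000 / 9.8 = 6.66 mm
PW = 23.79 + 12.84 + 6.66 = 43.29 ≈ 43.3 mm.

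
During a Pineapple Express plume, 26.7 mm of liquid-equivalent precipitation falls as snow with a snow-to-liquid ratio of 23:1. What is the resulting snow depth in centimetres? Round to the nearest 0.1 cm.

snow depth ≈ 61.4 cm

Snow depth = liquid × ratio = 26.7 mm × 23 = 614.1 mm = 61.4 cm.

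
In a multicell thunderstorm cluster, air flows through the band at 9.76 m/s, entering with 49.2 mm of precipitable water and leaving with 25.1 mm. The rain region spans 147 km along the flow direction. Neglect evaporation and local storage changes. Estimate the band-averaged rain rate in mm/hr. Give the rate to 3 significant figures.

Column moisture flux per unit crosswind length is F = V × PW.
Inflow: F_in = 9.76 × 49.2 = 480.192 mm·m/s
Outflow: F_out = 9.76 × 25.1 = 244.976 mm·m/s
Steady-state rate R = (F_in − F_out)/L = (480.192 − 244.976) / 147000 m = 1.600e-03 mm/s.
R = 1.600e-03 × 3600 = 5.76 mm/hr.

R ≈ 5.76 mm/hr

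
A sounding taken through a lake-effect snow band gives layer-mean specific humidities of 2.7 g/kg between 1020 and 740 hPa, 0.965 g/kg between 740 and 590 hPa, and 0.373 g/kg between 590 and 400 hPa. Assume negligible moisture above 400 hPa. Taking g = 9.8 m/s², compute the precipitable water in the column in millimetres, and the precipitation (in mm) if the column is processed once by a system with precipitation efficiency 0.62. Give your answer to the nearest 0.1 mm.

PW ≈ 9.9 mm; precipitation ≈ 6.1 mm

Precipitable water is the column-integrated vapour mass per unit area: PW = (1/g) Σ q̄ Δp, with q in kg/kg and Δp in Pa (1 kg/m² of water = 1 mm).
Layer 1020–740 hPa: Δp = 280 hPa = 28000 Pa, q̄ = 0.0027 kg/kg → 0.0027 × 28000 / 9.8 = 7.71 mm
Layer 740–590 hPa: Δp = 150 hPa = 15000 Pa, q̄ = 0.000965 kg/kg → 0.000965 × 15000 / 9.8 = 1.48 mm
Layer 590–400 hPa: Δp = 190 hPa = 19000 Pa, q̄ = 0.000373 kg/kg → 0.000373 × 19000 / 9.8 = 0.72 mm
PW = 7.71 + 1.48 + 0.72 = 9.91 ≈ 9.9 mm.
Precipitation = ε × PW = 0.62 × 9.9 = 6.1 mm.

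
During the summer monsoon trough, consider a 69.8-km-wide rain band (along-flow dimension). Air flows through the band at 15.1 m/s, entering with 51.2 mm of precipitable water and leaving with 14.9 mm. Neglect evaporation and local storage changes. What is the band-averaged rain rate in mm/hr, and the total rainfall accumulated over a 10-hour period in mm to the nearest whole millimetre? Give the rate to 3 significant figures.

R ≈ 28.3 mm/hr; total ≈ 283 mm

Column moisture flux per unit crosswind length is F = V × PW.
Inflow: F_in = 15.1 × 51.2 = 773.12 mm·m/s
Outflow: F_out = 15.1 × 14.9 = 224.99 mm·m/s
Steady-state rate R = (F_in − F_out)/L = (773.12 − 224.99) / 69800 m = 7.853e-03 mm/s.
R = 7.853e-03 × 3600 = 28.3 mm/hr.
Over 10 h: total = 28.3 × 10 = 283 mm.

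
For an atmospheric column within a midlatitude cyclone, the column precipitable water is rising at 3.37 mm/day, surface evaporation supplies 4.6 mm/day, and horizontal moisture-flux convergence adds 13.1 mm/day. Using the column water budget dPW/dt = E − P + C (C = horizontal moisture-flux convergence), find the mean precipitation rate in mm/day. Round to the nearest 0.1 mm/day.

P ≈ 14.3 mm/day

dPW/dt = +3.37 mm/day.
P = E + C − dPW/dt = 4.6 + (13.1) − (+3.37) = 14.3 mm/day.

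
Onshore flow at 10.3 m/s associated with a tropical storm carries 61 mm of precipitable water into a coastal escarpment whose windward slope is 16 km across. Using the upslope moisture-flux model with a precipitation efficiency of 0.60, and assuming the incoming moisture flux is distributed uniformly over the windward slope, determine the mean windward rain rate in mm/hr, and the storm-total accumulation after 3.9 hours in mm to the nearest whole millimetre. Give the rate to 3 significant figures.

Incoming column moisture flux per unit ridge length: F = V × PW = 10.3 × 61 = 628.3 mm·m/s.
Spread over the 16 km slope with efficiency ε = 0.60: R = ε·F/W = 0.60 × 628.3 / 16000 m = 2.356e-02 mm/s.
R = 2.356e-02 × 3600 = 84.8 mm/hr.
Over 3.9 h: total = 84.8 × 3.9 = 330.72 ≈ 331 mm.

R ≈ 84.8 mm/hr; total ≈ 331 mm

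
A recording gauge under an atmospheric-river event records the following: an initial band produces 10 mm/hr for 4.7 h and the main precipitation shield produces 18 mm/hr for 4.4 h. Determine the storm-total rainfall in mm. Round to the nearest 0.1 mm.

Total = Σ Rᵢ Δtᵢ = 10 × 4.7 + 18 × 4.4
      = 47 + 79.2 = 126.2 mm.

total ≈ 126.2 mm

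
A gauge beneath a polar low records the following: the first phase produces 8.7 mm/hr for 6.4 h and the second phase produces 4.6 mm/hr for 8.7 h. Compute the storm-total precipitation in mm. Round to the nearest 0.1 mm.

total ≈ 95.7 mm

Total = Σ Rᵢ Δtᵢ = 8.7 × 6.4 + 4.6 × 8.7
      = 55.68 + 40.02 = 95.7 mm.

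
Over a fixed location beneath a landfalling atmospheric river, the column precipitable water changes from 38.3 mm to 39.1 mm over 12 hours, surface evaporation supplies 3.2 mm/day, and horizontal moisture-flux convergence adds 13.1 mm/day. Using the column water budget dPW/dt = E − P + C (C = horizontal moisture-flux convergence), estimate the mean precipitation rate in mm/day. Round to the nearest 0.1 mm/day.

P ≈ 14.7 mm/day

dPW/dt = (39.1 − 38.3) mm / (12/24 day) = +1.600 mm/day.
P = E + C − dPW/dt = 3.2 + (13.1) − (+1.600) = 14.7 mm/day.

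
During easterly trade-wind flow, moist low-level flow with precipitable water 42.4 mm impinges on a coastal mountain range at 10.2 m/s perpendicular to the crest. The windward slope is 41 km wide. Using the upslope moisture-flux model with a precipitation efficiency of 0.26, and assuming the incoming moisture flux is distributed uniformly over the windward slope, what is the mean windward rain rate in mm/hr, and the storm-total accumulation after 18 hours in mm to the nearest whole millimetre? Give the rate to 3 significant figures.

Incoming column moisture flux per unit ridge length: F = V × PW = 10.2 × 42.4 = 432.48 mm·m/s.
Spread over the 41 km slope with efficiency ε = 0.26: R = ε·F/W = 0.26 × 432.48 / 41000 m = 2.743e-03 mm/s.
R = 2.743e-03 × 3600 = 9.87 mm/hr.
Over 18 h: total = 9.87 × 18 = 177.66 ≈ 178 mm.

R ≈ 9.87 mm/hr; total ≈ 178 mm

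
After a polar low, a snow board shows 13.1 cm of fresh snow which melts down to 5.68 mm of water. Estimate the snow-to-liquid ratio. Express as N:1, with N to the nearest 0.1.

ratio ≈ 23.1

Ratio = snow depth / SWE = 131 mm / 5.68 mm = 23.1, i.e. 23.1:1.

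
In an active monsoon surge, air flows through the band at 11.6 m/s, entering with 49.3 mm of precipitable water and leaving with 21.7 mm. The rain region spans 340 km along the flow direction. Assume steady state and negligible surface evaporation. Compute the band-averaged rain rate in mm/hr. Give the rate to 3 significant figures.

Column moisture flux per unit crosswind length is F = V × PW.
Inflow: F_in = 11.6 × 49.3 = 571.88 mm·m/s
Outflow: F_out = 11.6 × 21.7 = 251.72 mm·m/s
Steady-state rate R = (F_in − F_out)/L = (571.88 − 251.72) / 340000 m = 9.416e-04 mm/s.
R = 9.416e-04 × 3600 = 3.39 mm/hr.

R ≈ 3.39 mm/hr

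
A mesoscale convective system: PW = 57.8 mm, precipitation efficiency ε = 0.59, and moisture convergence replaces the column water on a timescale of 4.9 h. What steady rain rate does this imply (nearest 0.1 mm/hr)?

Each overturning extracts ε × PW = 0.59 × 57.8 = 34.102 mm.
Rate = ε·PW / τ = 34.102 / 4.9 h = 7.0 mm/hr.

R ≈ 7.0 mm/hr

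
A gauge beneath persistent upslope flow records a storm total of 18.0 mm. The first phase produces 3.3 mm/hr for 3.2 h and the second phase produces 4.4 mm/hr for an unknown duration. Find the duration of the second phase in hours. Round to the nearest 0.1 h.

Known phases: 3.3 × 3.2 = 10.56 mm.
Remaining depth = 18.0 − 10.56 = 7.44 mm.
Duration = 7.44 / 4.4 = 1.7 h.

duration ≈ 1.7 h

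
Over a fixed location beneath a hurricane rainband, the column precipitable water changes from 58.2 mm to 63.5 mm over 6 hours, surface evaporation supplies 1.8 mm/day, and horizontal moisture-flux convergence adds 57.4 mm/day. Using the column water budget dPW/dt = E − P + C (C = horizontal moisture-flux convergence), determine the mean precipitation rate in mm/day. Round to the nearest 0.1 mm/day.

dPW/dt = (63.5 − 58.2) mm / (6/24 day) = +21.200 mm/day.
P = E + C − dPW/dt = 1.8 + (57.4) − (+21.200) = 38.0 mm/day.

P ≈ 38.0 mm/day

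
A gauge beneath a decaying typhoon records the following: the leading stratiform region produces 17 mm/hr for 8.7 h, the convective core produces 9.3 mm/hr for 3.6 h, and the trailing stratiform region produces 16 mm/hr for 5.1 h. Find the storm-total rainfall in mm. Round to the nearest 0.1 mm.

Total = Σ Rᵢ Δtᵢ = 17 × 8.7 + 9.3 × 3.6 + 16 × 5.1
      = 147.9 + 33.48 + 81.6 = 263.0 mm.

total ≈ 263.0 mm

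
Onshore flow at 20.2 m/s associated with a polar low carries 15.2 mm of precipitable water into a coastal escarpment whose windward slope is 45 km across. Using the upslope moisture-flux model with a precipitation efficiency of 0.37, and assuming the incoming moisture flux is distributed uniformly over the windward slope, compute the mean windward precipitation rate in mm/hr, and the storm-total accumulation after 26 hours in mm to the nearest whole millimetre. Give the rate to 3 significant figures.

Incoming column moisture flux per unit ridge length: F = V × PW = 20.2 × 15.2 = 307.04 mm·m/s.
Spread over the 45 km slope with efficiency ε = 0.37: R = ε·F/W = 0.37 × 307.04 / 45000 m = 2.525e-03 mm/s.
R = 2.525e-03 × 3600 = 9.09 mm/hr.
Over 26 h: total = 9.09 × 26 = 236.34 ≈ 236 mm.

R ≈ 9.09 mm/hr; total ≈ 236 mm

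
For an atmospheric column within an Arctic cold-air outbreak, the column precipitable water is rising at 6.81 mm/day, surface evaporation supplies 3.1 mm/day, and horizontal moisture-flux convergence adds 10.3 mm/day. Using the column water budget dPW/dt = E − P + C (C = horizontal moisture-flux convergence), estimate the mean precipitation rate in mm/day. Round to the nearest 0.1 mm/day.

dPW/dt = +6.81 mm/day.
P = E + C − dPW/dt = 3.1 + (10.3) − (+6.81) = 6.6 mm/day.

P ≈ 6.6 mm/day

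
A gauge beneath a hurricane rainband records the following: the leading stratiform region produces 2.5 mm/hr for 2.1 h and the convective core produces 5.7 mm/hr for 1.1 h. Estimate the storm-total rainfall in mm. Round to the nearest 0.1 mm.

Total = Σ Rᵢ Δtᵢ = 2.5 × 2.1 + 5.7 × 1.1
      = 5.25 + 6.27 = 11.5 mm.

total ≈ 11.5 mm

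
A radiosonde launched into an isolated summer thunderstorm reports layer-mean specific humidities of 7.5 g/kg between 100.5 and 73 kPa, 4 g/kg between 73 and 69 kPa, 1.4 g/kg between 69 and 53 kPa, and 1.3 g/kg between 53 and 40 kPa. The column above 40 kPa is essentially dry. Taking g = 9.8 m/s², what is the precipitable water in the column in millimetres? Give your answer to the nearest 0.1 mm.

Precipitable water is the column-integrated vapour mass per unit area: PW = (1/g) Σ q̄ Δp, with q in kg/kg and Δp in Pa (1 kg/m² of water = 1 mm).
Layer 100.5–73 kPa: Δp = 275 hPa = 27500 Pa, q̄ = 0.0075 kg/kg → 0.0075 × 27500 / 9.8 = 21.05 mm
Layer 73–69 kPa: Δp = 40 hPa = 4000 Pa, q̄ = 0.004 kg/kg → 0.004 × 4000 / 9.8 = 1.63 mm
Layer 69–53 kPa: Δp = 160 hPa = 16000 Pa, q̄ = 0.0014 kg/kg → 0.0014 × 16000 / 9.8 = 2.29 mm
Layer 53–40 kPa: Δp = 130 hPa = 13000 Pa, q̄ = 0.0013 kg/kg → 0.0013 × 13000 / 9.8 = 1.72 mm
PW = 21.05 + 1.63 + 2.29 + 1.72 = 26.69 ≈ 26.7 mm.

PW ≈ 26.7 mm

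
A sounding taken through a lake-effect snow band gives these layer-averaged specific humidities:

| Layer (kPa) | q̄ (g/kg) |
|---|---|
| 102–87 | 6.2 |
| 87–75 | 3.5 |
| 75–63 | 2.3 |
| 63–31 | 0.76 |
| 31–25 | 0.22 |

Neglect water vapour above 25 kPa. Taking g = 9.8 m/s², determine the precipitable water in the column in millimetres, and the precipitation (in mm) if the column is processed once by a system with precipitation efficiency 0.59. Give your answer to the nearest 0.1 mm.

PW ≈ 19.2 mm; precipitation ≈ 11.3 mm

Precipitable water is the column-integrated vapour mass per unit area: PW = (1/g) Σ q̄ Δp, with q in kg/kg and Δp in Pa (1 kg/m² of water = 1 mm).
Layer 102–87 kPa: Δp = 150 hPa = 15000 Pa, q̄ = 0.0062 kg/kg → 0.0062 × 15000 / 9.8 = 9.49 mm
Layer 87–75 kPa: Δp = 120 hPa = 12000 Pa, q̄ = 0.0035 kg/kg → 0.0035 × 12000 / 9.8 = 4.29 mm
Layer 75–63 kPa: Δp = 120 hPa = 12000 Pa, q̄ = 0.0023 kg/kg → 0.0023 × 12000 / 9.8 = 2.82 mm
Layer 63–31 kPa: Δp = 320 hPa = 32000 Pa, q̄ = 0.00076 kg/kg → 0.00076 × 32000 / 9.8 = 2.48 mm
Layer 31–25 kPa: Δp = 60 hPa = 6000 Pa, q̄ = 0.00022 kg/kg → 0.00022 × 6000 / 9.8 = 0.13 mm
PW = 9.49 + 4.29 + 2.82 + 2.48 + 0.13 = 19.21 ≈ 19.2 mm.
Precipitation = ε × PW = 0.59 × 19.2 = 11.3 mm.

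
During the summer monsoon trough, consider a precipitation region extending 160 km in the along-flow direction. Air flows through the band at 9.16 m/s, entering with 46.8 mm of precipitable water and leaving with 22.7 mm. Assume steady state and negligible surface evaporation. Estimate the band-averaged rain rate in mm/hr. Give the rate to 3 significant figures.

R ≈ 4.97 mm/hr

Column moisture flux per unit crosswind length is F = V × PW.
Inflow: F_in = 9.16 × 46.8 = 428.688 mm·m/s
Outflow: F_out = 9.16 × 22.7 = 207.932 mm·m/s
Steady-state rate R = (F_in − F_out)/L = (428.688 − 207.932) / 160000 m = 1.380e-03 mm/s.
R = 1.380e-03 × 3600 = 4.97 mm/hr.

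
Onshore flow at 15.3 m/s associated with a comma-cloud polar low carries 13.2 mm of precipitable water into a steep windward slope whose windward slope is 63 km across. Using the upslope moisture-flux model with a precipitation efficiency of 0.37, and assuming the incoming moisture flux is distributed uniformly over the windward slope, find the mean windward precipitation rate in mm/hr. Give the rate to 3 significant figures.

R ≈ 4.27 mm/hr

Incoming column moisture flux per unit ridge length: F = V × PW = 15.3 × 13.2 = 201.96 mm·m/s.
Spread over the 63 km slope with efficiency ε = 0.37: R = ε·F/W = 0.37 × 201.96 / 63000 m = 1.186e-03 mm/s.
R = 1.186e-03 × 3600 = 4.27 mm/hr.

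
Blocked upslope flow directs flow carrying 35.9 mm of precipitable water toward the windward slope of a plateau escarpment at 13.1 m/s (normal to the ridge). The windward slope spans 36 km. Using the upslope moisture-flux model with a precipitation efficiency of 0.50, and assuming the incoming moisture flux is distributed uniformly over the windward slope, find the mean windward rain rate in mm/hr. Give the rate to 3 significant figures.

R ≈ 23.5 mm/hr

Incoming column moisture flux per unit ridge length: F = V × PW = 13.1 × 35.9 = 470.29 mm·m/s.
Spread over the 36 km slope with efficiency ε = 0.50: R = ε·F/W = 0.50 × 470.29 / 36000 m = 6.532e-03 mm/s.
R = 6.532e-03 × 3600 = 23.5 mm/hr.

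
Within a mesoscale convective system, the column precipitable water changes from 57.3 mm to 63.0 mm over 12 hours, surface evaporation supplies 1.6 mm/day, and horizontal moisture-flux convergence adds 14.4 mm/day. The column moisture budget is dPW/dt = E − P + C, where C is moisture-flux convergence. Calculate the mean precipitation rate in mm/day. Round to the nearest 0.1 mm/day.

P ≈ 4.6 mm/day

dPW/dt = (63.0 − 57.3) mm / (12/24 day) = +11.400 mm/day.
P = E + C − dPW/dt = 1.6 + (14.4) − (+11.400) = 4.6 mm/day.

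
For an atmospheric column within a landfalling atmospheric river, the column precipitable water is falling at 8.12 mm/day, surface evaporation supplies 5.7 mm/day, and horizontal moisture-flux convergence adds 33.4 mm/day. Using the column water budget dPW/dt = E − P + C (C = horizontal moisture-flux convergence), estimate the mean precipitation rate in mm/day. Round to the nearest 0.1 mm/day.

P ≈ 47.2 mm/day

dPW/dt = -8.12 mm/day.
P = E + C − dPW/dt = 5.7 + (33.4) − (-8.12) = 47.2 mm/day.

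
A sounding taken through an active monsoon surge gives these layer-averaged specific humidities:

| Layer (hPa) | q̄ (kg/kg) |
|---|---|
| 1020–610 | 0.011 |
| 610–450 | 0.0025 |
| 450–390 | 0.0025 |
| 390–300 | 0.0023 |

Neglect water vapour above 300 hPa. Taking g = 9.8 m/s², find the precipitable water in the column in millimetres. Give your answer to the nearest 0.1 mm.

Precipitable water is the column-integrated vapour mass per unit area: PW = (1/g) Σ q̄ Δp, with q in kg/kg and Δp in Pa (1 kg/m² of water = 1 mm).
Layer 1020–610 hPa: Δp = 410 hPa = 41000 Pa, q̄ = 0.011 kg/kg → 0.011 × 41000 / 9.8 = 46.02 mm
Layer 610–450 hPa: Δp = 160 hPa = 16000 Pa, q̄ = 0.0025 kg/kg → 0.0025 × 16000 / 9.8 = 4.08 mm
Layer 450–390 hPa: Δp = 60 hPa = 6000 Pa, q̄ = 0.0025 kg/kg → 0.0025 × 6000 / 9.8 = 1.53 mm
Layer 390–300 hPa: Δp = 90 hPa = 9000 Pa, q̄ = 0.0023 kg/kg → 0.0023 × 9000 / 9.8 = 2.11 mm
PW = 46.02 + 4.08 + 1.53 + 2.11 = 53.74 ≈ 53.7 mm.

PW ≈ 53.7 mm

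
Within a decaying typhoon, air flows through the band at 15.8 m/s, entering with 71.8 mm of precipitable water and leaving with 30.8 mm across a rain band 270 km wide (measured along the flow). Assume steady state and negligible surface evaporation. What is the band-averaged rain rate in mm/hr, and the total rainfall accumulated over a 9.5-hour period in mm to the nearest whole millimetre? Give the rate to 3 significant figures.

Column moisture flux per unit crosswind length is F = V × PW.
Inflow: F_in = 15.8 × 71.8 = 1134.44 mm·m/s
Outflow: F_out = 15.8 × 30.8 = 486.64 mm·m/s
Steady-state rate R = (F_in − F_out)/L = (1134.44 − 486.64) / 270000 m = 2.399e-03 mm/s.
R = 2.399e-03 × 3600 = 8.64 mm/hr.
Over 9.5 h: total = 8.64 × 9.5 = 82.08 ≈ 82 mm.

R ≈ 8.64 mm/hr; total ≈ 82 mm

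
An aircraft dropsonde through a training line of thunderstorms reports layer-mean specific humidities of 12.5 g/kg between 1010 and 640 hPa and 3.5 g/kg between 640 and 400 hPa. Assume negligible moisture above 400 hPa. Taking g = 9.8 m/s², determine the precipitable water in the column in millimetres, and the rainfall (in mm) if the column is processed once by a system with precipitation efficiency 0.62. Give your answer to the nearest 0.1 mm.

Precipitable water is the column-integrated vapour mass per unit area: PW = (1/g) Σ q̄ Δp, with q in kg/kg and Δp in Pa (1 kg/m² of water = 1 mm).
Layer 1010–640 hPa: Δp = 370 hPa = 37000 Pa, q̄ = 0.0125 kg/kg → 0.0125 × 37000 / 9.8 = 47.19 mm
Layer 640–400 hPa: Δp = 240 hPa = 24000 Pa, q̄ = 0.0035 kg/kg → 0.0035 × 24000 / 9.8 = 8.57 mm
PW = 47.19 + 8.57 = 55.76 ≈ 55.8 mm.
Rainfall = ε × PW = 0.62 × 55.8 = 34.6 mm.

PW ≈ 55.8 mm; rainfall ≈ 34.6 mm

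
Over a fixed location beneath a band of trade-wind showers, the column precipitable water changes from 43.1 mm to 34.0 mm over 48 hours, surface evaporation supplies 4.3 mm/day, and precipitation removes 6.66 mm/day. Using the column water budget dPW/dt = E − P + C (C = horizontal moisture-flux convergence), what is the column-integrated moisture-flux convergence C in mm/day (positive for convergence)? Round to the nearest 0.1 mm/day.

C ≈ -2.2 mm/day

dPW/dt = (34.0 − 43.1) mm / (48/24 day) = -4.550 mm/day.
C = dPW/dt − E + P = (-4.550) − 4.3 + 6.66 = -2.2 mm/day.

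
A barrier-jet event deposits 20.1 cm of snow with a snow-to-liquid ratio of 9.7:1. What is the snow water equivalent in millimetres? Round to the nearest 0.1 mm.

SWE = snow depth / ratio = 20.1 cm / 9.7 = 2.072 cm = 20.7 mm.

SWE ≈ 20.7 mm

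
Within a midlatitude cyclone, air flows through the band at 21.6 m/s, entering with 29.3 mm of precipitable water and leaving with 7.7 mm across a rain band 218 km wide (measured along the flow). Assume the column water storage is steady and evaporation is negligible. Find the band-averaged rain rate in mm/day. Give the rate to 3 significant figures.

Column moisture flux per unit crosswind length is F = V × PW.
Inflow: F_in = 21.6 × 29.3 = 632.88 mm·m/s
Outflow: F_out = 21.6 × 7.7 = 166.32 mm·m/s
Steady-state rate R = (F_in − F_out)/L = (632.88 − 166.32) / 218000 m = 2.140e-03 mm/s.
R = 2.140e-03 × 3600 × 24 = 185 mm/day.

R ≈ 185 mm/day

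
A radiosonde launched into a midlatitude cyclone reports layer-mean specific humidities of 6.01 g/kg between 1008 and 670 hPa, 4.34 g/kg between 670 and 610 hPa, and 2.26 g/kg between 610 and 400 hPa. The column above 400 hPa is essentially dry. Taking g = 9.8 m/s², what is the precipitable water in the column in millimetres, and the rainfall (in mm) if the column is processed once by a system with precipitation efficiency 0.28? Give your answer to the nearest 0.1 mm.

PW ≈ 28.2 mm; rainfall ≈ 7.9 mm

Precipitable water is the column-integrated vapour mass per unit area: PW = (1/g) Σ q̄ Δp, with q in kg/kg and Δp in Pa (1 kg/m² of water = 1 mm).
Layer 1008–670 hPa: Δp = 338 hPa = 33800 Pa, q̄ = 0.00601 kg/kg → 0.00601 × 33800 / 9.8 = 20.73 mm
Layer 670–610 hPa: Δp = 60 hPa = 6000 Pa, q̄ = 0.00434 kg/kg → 0.00434 × 6000 / 9.8 = 2.66 mm
Layer 610–400 hPa: Δp = 210 hPa = 21000 Pa, q̄ = 0.00226 kg/kg → 0.00226 × 21000 / 9.8 = 4.84 mm
PW = 20.73 + 2.66 + 4.84 = 28.23 ≈ 28.2 mm.
Rainfall = ε × PW = 0.28 × 28.2 = 7.9 mm.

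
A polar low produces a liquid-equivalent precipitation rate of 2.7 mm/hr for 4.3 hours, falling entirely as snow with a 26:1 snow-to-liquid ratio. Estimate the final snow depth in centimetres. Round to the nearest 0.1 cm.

Liquid-equivalent depth = 2.7 × 4.3 = 11.61 mm.
Snow depth = 11.61 mm × 26 = 301.86 mm = 30.2 cm.

snow depth ≈ 30.2 cm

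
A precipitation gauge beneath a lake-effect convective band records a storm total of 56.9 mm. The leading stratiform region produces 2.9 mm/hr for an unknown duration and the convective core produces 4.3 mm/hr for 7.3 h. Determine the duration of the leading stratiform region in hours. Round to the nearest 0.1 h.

Known phases: 4.3 × 7.3 = 31.39 mm.
Remaining depth = 56.9 − 31.39 = 25.51 mm.
Duration = 25.51 / 2.9 = 8.8 h.

duration ≈ 8.8 h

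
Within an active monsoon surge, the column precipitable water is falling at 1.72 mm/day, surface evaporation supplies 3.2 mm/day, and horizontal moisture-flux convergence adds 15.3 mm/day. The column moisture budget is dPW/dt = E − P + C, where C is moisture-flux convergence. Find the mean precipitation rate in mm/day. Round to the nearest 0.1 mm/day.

P ≈ 20.2 mm/day

dPW/dt = -1.72 mm/day.
P = E + C − dPW/dt = 3.2 + (15.3) − (-1.72) = 20.2 mm/day.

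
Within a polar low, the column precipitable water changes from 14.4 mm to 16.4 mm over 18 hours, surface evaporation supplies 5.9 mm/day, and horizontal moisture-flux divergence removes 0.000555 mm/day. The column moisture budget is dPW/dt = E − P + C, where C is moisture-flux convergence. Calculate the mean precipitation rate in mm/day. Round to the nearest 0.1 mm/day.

dPW/dt = (16.4 − 14.4) mm / (18/24 day) = +2.667 mm/day.
P = E + C − dPW/dt = 5.9 + (-0.000555) − (+2.667) = 3.2 mm/day.

P ≈ 3.2 mm/day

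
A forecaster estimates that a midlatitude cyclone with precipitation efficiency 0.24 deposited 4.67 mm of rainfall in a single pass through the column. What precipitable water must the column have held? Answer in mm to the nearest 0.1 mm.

PW ≈ 19.5 mm

PW = rainfall / ε = 4.67 / 0.24 = 19.5 mm.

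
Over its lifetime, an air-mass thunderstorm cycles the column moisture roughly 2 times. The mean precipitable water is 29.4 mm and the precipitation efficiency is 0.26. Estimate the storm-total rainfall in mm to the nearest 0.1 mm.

rainfall ≈ 15.3 mm

Each cycle deposits ε × PW = 0.26 × 29.4 = 7.644 mm.
Over 2 cycles: 2 × 7.644 = 15.3 mm.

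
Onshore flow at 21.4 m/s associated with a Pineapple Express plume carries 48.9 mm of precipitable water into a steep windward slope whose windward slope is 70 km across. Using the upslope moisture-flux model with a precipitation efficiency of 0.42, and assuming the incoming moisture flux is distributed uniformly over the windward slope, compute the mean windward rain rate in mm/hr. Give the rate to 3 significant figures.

R ≈ 22.6 mm/hr

Incoming column moisture flux per unit ridge length: F = V × PW = 21.4 × 48.9 = 1046.46 mm·m/s.
Spread over the 70 km slope with efficiency ε = 0.42: R = ε·F/W = 0.42 × 1046.46 / 70000 m = 6.279e-03 mm/s.
R = 6.279e-03 × 3600 = 22.6 mm/hr.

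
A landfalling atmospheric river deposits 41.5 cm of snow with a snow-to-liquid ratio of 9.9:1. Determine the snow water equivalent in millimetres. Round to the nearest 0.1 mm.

SWE = snow depth / ratio = 41.5 cm / 9.9 = 4.192 cm = 41.9 mm.

SWE ≈ 41.9 mm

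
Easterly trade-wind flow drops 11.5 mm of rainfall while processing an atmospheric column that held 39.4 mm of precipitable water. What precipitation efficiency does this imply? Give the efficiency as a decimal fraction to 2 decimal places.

ε ≈ 0.29

ε = rainfall / PW = 11.5 / 39.4 = 0.29.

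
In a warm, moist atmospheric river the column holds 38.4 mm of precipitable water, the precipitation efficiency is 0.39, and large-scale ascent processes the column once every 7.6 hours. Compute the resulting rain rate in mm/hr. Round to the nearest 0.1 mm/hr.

R ≈ 2.0 mm/hr

Each overturning extracts ε × PW = 0.39 × 38.4 = 14.976 mm.
Rate = ε·PW / τ = 14.976 / 7.6 h = 2.0 mm/hr.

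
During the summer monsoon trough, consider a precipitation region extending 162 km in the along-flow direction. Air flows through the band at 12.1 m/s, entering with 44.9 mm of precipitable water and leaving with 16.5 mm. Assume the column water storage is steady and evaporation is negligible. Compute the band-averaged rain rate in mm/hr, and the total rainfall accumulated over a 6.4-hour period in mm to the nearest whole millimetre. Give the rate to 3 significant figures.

Column moisture flux per unit crosswind length is F = V × PW.
Inflow: F_in = 12.1 × 44.9 = 543.29 mm·m/s
Outflow: F_out = 12.1 × 16.5 = 199.65 mm·m/s
Steady-state rate R = (F_in − F_out)/L = (543.29 − 199.65) / 162000 m = 2.121e-03 mm/s.
R = 2.121e-03 × 3600 = 7.64 mm/hr.
Over 6.4 h: total = 7.64 × 6.4 = 48.896 ≈ 49 mm.

R ≈ 7.64 mm/hr; total ≈ 49 mm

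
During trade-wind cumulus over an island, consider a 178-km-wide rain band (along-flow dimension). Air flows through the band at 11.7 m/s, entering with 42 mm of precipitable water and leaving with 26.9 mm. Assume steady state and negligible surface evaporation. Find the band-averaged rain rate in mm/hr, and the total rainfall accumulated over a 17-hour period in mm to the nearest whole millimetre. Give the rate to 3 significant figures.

R ≈ 3.57 mm/hr; total ≈ 61 mm

Column moisture flux per unit crosswind length is F = V × PW.
Inflow: F_in = 11.7 × 42 = 491.4 mm·m/s
Outflow: F_out = 11.7 × 26.9 = 314.73 mm·m/s
Steady-state rate R = (F_in − F_out)/L = (491.4 − 314.73) / 178000 m = 9.925e-04 mm/s.
R = 9.925e-04 × 3600 = 3.57 mm/hr.
Over 17 h: total = 3.57 × 17 = 60.69 ≈ 61 mm.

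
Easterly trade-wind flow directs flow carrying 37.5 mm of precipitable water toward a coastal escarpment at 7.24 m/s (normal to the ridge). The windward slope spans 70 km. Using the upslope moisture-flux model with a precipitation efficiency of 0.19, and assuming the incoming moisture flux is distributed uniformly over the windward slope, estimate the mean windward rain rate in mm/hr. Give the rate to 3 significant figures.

Incoming column moisture flux per unit ridge length: F = V × PW = 7.24 × 37.5 = 271.5 mm·m/s.
Spread over the 70 km slope with efficiency ε = 0.19: R = ε·F/W = 0.19 × 271.5 / 70000 m = 7.369e-04 mm/s.
R = 7.369e-04 × 3600 = 2.65 mm/hr.

R ≈ 2.65 mm/hr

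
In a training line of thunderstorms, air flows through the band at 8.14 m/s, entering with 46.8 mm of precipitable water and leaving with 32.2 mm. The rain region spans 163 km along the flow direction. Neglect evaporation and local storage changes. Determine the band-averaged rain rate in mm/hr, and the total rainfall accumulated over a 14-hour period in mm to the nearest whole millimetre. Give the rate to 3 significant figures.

R ≈ 2.62 mm/hr; total ≈ 37 mm

Column moisture flux per unit crosswind length is F = V × PW.
Inflow: F_in = 8.14 × 46.8 = 380.952 mm·m/s
Outflow: F_out = 8.14 × 32.2 = 262.108 mm·m/s
Steady-state rate R = (F_in − F_out)/L = (380.952 − 262.108) / 163000 m = 7.291e-04 mm/s.
R = 7.291e-04 × 3600 = 2.62 mm/hr.
Over 14 h: total = 2.62 × 14 = 36.68 ≈ 37 mm.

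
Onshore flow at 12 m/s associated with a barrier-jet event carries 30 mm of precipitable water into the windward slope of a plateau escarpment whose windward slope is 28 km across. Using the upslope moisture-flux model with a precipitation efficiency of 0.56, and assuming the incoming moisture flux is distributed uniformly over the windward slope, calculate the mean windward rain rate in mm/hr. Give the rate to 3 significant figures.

R ≈ 25.9 mm/hr

Incoming column moisture flux per unit ridge length: F = V × PW = 12 × 30 = 360 mm·m/s.
Spread over the 28 km slope with efficiency ε = 0.56: R = ε·F/W = 0.56 × 360 / 28000 m = 7.200e-03 mm/s.
R = 7.200e-03 × 3600 = 25.9 mm/hr.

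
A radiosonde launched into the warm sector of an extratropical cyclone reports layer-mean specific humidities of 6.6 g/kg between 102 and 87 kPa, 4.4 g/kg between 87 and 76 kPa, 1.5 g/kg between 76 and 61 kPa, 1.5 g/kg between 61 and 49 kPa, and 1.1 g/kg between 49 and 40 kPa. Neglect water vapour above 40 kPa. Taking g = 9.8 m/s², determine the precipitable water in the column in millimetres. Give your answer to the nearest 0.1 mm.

Precipitable water is the column-integrated vapour mass per unit area: PW = (1/g) Σ q̄ Δp, with q in kg/kg and Δp in Pa (1 kg/m² of water = 1 mm).
Layer 102–87 kPa: Δp = 150 hPa = 15000 Pa, q̄ = 0.0066 kg/kg → 0.0066 × 15000 / 9.8 = 10.10 mm
Layer 87–76 kPa: Δp = 110 hPa = 11000 Pa, q̄ = 0.0044 kg/kg → 0.0044 × 11000 / 9.8 = 4.94 mm
Layer 76–61 kPa: Δp = 150 hPa = 15000 Pa, q̄ = 0.0015 kg/kg → 0.0015 × 15000 / 9.8 = 2.30 mm
Layer 61–49 kPa: Δp = 120 hPa = 12000 Pa, q̄ = 0.0015 kg/kg → 0.0015 × 12000 / 9.8 = 1.84 mm
Layer 49–40 kPa: Δp = 90 hPa = 9000 Pa, q̄ = 0.0011 kg/kg → 0.0011 × 9000 / 9.8 = 1.01 mm
PW = 10.10 + 4.94 + 2.30 + 1.84 + 1.01 = 20.19 ≈ 20.2 mm.

PW ≈ 20.2 mm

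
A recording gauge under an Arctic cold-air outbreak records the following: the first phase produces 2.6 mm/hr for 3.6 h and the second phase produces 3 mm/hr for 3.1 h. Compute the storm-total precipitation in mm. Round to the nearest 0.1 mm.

total ≈ 18.7 mm

Total = Σ Rᵢ Δtᵢ = 2.6 × 3.6 + 3 × 3.1
      = 9.36 + 9.3 = 18.7 mm.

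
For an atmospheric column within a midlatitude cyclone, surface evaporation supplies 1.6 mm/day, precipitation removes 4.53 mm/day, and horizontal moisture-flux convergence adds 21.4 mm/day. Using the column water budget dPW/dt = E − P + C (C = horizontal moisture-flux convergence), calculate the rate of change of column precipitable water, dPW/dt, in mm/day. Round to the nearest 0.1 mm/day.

dPW/dt = E − P + C = 1.6 − 4.53 + (21.4) = 18.5 mm/day.

dPW/dt ≈ 18.5 mm/day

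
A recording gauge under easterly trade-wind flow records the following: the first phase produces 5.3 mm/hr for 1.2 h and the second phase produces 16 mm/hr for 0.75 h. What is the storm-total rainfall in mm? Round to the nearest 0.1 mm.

Total = Σ Rᵢ Δtᵢ = 5.3 × 1.2 + 16 × 0.75
      = 6.36 + 12 = 18.4 mm.

total ≈ 18.4 mm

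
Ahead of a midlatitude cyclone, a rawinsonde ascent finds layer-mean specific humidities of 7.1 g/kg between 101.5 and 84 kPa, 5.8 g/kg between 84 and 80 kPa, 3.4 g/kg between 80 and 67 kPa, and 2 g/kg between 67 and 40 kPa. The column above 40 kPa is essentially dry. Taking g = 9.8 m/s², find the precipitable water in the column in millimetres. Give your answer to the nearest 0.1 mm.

PW ≈ 25.1 mm

Precipitable water is the column-integrated vapour mass per unit area: PW = (1/g) Σ q̄ Δp, with q in kg/kg and Δp in Pa (1 kg/m² of water = 1 mm).
Layer 101.5–84 kPa: Δp = 175 hPa = 17500 Pa, q̄ = 0.0071 kg/kg → 0.0071 × 17500 / 9.8 = 12.68 mm
Layer 84–80 kPa: Δp = 40 hPa = 4000 Pa, q̄ = 0.0058 kg/kg → 0.0058 × 4000 / 9.8 = 2.37 mm
Layer 80–67 kPa: Δp = 130 hPa = 13000 Pa, q̄ = 0.0034 kg/kg → 0.0034 × 13000 / 9.8 = 4.51 mm
Layer 67–40 kPa: Δp = 270 hPa = 27000 Pa, q̄ = 0.002 kg/kg → 0.002 × 27000 / 9.8 = 5.51 mm
PW = 12.68 + 2.37 + 4.51 + 5.51 = 25.07 ≈ 25.1 mm.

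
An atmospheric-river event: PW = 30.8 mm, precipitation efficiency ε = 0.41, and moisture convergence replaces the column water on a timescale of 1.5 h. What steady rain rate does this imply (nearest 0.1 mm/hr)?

R ≈ 8.4 mm/hr

Each overturning extracts ε × PW = 0.41 × 30.8 = 12.628 mm.
Rate = ε·PW / τ = 12.628 / 1.5 h = 8.4 mm/hr.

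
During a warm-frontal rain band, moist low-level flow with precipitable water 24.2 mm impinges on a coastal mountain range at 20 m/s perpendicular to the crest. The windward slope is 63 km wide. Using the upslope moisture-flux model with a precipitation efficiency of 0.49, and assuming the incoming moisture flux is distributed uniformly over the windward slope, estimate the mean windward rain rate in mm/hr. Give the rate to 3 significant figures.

Incoming column moisture flux per unit ridge length: F = V × PW = 20 × 24.2 = 484 mm·m/s.
Spread over the 63 km slope with efficiency ε = 0.49: R = ε·F/W = 0.49 × 484 / 63000 m = 3.764e-03 mm/s.
R = 3.764e-03 × 3600 = 13.6 mm/hr.

R ≈ 13.6 mm/hr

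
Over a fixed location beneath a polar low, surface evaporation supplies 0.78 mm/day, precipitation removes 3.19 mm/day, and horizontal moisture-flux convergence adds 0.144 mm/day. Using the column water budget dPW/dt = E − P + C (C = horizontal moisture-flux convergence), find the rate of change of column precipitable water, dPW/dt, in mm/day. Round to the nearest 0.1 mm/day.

dPW/dt ≈ -2.3 mm/day

dPW/dt = E − P + C = 0.78 − 3.19 + (0.144) = -2.3 mm/day.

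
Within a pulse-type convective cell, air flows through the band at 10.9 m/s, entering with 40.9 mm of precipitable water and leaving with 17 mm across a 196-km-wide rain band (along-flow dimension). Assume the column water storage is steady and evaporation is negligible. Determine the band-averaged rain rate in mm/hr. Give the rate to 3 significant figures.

R ≈ 4.78 mm/hr

Column moisture flux per unit crosswind length is F = V × PW.
Inflow: F_in = 10.9 × 40.9 = 445.81 mm·m/s
Outflow: F_out = 10.9 × 17 = 185.3 mm·m/s
Steady-state rate R = (F_in − F_out)/L = (445.81 − 185.3) / 196000 m = 1.329e-03 mm/s.
R = 1.329e-03 × 3600 = 4.78 mm/hr.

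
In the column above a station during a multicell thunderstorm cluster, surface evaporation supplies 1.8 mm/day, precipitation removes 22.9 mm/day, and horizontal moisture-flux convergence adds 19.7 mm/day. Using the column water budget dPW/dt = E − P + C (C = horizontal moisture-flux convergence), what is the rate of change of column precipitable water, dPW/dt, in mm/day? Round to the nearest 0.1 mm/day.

dPW/dt = E − P + C = 1.8 − 22.9 + (19.7) = -1.4 mm/day.

dPW/dt ≈ -1.4 mm/day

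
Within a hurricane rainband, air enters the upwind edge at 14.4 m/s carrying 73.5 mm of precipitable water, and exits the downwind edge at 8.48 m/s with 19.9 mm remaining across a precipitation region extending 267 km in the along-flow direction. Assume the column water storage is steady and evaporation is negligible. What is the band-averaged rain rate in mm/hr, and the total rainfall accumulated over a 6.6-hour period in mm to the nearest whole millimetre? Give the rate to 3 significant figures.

R ≈ 12.0 mm/hr; total ≈ 79 mm

Column moisture flux per unit crosswind length is F = V × PW.
Inflow: F_in = 14.4 × 73.5 = 1058.4 mm·m/s
Outflow: F_out = 8.48 × 19.9 = 168.752 mm·m/s
Steady-state rate R = (F_in − F_out)/L = (1058.4 − 168.752) / 267000 m = 3.332e-03 mm/s.
R = 3.332e-03 × 3600 = 12.0 mm/hr.
Over 6.6 h: total = 12.0 × 6.6 = 79.2 ≈ 79 mm.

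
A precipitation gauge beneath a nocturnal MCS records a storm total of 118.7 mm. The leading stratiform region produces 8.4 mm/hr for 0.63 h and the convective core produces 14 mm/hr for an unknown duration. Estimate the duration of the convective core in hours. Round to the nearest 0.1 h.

duration ≈ 8.1 h

Known phases: 8.4 × 0.63 = 5.292 mm.
Remaining depth = 118.7 − 5.292 = 113.408 mm.
Duration = 113.408 / 14 = 8.1 h.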